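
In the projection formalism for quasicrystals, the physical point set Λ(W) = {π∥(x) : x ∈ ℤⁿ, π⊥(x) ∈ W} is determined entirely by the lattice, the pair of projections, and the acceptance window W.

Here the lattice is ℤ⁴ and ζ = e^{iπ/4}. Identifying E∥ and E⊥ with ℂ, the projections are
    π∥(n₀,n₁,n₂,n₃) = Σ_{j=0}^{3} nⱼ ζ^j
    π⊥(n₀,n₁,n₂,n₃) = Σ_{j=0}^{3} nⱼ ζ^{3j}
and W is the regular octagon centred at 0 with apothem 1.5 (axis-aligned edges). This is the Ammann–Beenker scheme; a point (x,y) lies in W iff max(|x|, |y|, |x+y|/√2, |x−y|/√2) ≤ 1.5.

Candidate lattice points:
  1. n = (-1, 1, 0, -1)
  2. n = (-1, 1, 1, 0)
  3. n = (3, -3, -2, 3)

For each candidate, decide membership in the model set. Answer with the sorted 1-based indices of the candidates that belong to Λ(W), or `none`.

none

Internal map: ζ^{3j} for j=0..3 gives (1,0), (−√2/2,√2/2), (0,−1), (√2/2,√2/2).
candidate 1: n = (-1, 1, 0, -1) → π⊥ ≈ (-2.414214, +0.000000); max(|x|,|y|,|x±y|/√2) = 2.414214 > 1.5 ⇒ ∉ W
candidate 2: n = (-1, 1, 1, 0) → π⊥ ≈ (-1.707107, -0.292893); max(|x|,|y|,|x±y|/√2) = 1.707107 > 1.5 ⇒ ∉ W
candidate 3: n = (3, -3, -2, 3) → π⊥ ≈ (+7.242641, +2.000000); max(|x|,|y|,|x±y|/√2) = 7.242641 > 1.5 ⇒ ∉ W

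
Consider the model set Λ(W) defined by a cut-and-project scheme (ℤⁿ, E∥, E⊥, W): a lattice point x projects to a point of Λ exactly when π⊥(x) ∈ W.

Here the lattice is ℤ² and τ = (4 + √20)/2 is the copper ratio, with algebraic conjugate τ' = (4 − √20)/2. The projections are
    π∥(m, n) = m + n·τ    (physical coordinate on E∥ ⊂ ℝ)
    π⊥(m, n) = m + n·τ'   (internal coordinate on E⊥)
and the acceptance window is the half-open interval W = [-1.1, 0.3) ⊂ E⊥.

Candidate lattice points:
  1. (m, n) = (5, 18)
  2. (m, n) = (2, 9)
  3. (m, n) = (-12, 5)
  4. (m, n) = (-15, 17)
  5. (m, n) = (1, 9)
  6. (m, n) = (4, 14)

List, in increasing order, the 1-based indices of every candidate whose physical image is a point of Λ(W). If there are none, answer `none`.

2

τ' = (4−√20)/2 ≈ -0.236068.
#1 (5,18): internal coord 5 + (18)·τ' = +0.750776; +0.750776 ∉ [-1.1, 0.3) → out
#2 (2,9): internal coord 2 + (9)·τ' = -0.124612; -0.124612 ∈ [-1.1, 0.3) → IN Λ
#3 (-12,5): internal coord -12 + (5)·τ' = -13.180340; -13.180340 ∉ [-1.1, 0.3) → out
#4 (-15,17): internal coord -15 + (17)·τ' = -19.013156; -19.013156 ∉ [-1.1, 0.3) → out
#5 (1,9): internal coord 1 + (9)·τ' = -1.124612; -1.124612 ∉ [-1.1, 0.3) → out
#6 (4,14): internal coord 4 + (14)·τ' = +0.695048; +0.695048 ∉ [-1.1, 0.3) → out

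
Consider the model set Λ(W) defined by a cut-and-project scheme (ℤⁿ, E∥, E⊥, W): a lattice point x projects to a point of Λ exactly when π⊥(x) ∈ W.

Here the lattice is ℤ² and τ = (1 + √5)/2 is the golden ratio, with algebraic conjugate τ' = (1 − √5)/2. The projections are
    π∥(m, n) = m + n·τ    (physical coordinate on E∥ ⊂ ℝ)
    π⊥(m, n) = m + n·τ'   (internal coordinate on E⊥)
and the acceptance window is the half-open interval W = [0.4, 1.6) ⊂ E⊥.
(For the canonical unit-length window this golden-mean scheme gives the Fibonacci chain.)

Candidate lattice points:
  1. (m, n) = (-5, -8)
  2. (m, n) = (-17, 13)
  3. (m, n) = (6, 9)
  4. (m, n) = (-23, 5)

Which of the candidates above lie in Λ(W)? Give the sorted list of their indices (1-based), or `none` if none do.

3

Numerically τ ≈ 1.618034 and τ' = −1/τ ≈ -0.618034.
[1] lift (-5,-8): star map gives -0.055728; window check 0.4 ≤ -0.055728 < 1.6 is false → out
[2] lift (-17,13): star map gives -25.034442; window check 0.4 ≤ -25.034442 < 1.6 is false → out
[3] lift (6,9): star map gives 0.437694; window check 0.4 ≤ 0.437694 < 1.6 is true → IN Λ
[4] lift (-23,5): star map gives -26.090170; window check 0.4 ≤ -26.090170 < 1.6 is false → out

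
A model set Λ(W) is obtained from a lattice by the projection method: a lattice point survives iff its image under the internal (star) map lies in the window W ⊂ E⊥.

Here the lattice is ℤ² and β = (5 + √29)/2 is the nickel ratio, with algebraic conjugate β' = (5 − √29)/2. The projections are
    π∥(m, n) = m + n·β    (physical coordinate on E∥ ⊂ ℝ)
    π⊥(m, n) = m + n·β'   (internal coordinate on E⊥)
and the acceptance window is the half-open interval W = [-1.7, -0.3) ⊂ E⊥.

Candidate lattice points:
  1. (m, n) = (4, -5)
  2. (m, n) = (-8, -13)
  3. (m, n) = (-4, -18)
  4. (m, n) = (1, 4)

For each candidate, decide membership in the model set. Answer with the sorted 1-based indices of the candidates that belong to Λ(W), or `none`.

β' = (5−√29)/2 ≈ -0.192582.
candidate 1: (m,n)=(4,-5) → π∥ = 4-5·β ≈ -21.962912, π⊥ = 4-5·β' ≈ 4.962912 ∉ [-1.7, -0.3) ⇒ out
candidate 2: (m,n)=(-8,-13) → π∥ = -8-13·β ≈ -75.503571, π⊥ = -8-13·β' ≈ -5.496429 ∉ [-1.7, -0.3) ⇒ out
candidate 3: (m,n)=(-4,-18) → π∥ = -4-18·β ≈ -97.466483, π⊥ = -4-18·β' ≈ -0.533517 ∈ [-1.7, -0.3) ⇒ IN Λ
candidate 4: (m,n)=(1,4) → π∥ = 1+4·β ≈ 21.770330, π⊥ = 1+4·β' ≈ 0.229670 ∉ [-1.7, -0.3) ⇒ out

3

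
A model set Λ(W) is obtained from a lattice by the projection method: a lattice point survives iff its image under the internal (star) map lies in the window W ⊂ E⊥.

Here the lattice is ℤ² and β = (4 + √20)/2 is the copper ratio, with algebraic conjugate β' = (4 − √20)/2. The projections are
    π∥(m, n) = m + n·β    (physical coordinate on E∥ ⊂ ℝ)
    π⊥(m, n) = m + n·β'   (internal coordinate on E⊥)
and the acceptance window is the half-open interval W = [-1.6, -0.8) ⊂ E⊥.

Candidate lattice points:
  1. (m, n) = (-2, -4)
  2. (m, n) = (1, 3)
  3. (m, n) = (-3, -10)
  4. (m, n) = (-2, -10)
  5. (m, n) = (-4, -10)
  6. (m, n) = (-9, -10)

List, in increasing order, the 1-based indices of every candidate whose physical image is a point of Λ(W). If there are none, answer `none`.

Compute β' = (4−√20)/2 = -0.23607, so π⊥(m,n) = m -0.23607·n.
candidate 1: (m,n)=(-2,-4) → π∥ = -2-4·β ≈ -18.94427, π⊥ = -2-4·β' ≈ -1.05573 ∈ [-1.6, -0.8) ⇒ IN Λ
candidate 2: (m,n)=(1,3) → π∥ = 1+3·β ≈ 13.70820, π⊥ = 1+3·β' ≈ 0.29180 ∉ [-1.6, -0.8) ⇒ out
candidate 3: (m,n)=(-3,-10) → π∥ = -3-10·β ≈ -45.36068, π⊥ = -3-10·β' ≈ -0.63932 ∉ [-1.6, -0.8) ⇒ out
candidate 4: (m,n)=(-2,-10) → π∥ = -2-10·β ≈ -44.36068, π⊥ = -2-10·β' ≈ 0.36068 ∉ [-1.6, -0.8) ⇒ out
candidate 5: (m,n)=(-4,-10) → π∥ = -4-10·β ≈ -46.36068, π⊥ = -4-10·β' ≈ -1.63932 ∉ [-1.6, -0.8) ⇒ out
candidate 6: (m,n)=(-9,-10) → π∥ = -9-10·β ≈ -51.36068, π⊥ = -9-10·β' ≈ -6.63932 ∉ [-1.6, -0.8) ⇒ out

1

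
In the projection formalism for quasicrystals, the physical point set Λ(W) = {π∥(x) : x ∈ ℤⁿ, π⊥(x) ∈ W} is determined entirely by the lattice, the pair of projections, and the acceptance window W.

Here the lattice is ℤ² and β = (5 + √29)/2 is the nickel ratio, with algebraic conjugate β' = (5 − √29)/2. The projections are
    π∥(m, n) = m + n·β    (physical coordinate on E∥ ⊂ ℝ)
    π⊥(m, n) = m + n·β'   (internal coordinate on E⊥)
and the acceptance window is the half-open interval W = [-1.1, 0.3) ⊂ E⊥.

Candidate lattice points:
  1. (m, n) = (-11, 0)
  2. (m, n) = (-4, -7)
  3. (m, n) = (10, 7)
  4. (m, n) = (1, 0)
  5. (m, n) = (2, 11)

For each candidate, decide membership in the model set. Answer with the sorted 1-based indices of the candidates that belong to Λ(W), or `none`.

β' = (5−√29)/2 ≈ -0.1926.
#1 (-11,0): internal coord -11 + (0)·β' = -11.0000; -11.0000 ∉ [-1.1, 0.3) → out
#2 (-4,-7): internal coord -4 + (-7)·β' = -2.6519; -2.6519 ∉ [-1.1, 0.3) → out
#3 (10,7): internal coord 10 + (7)·β' = +8.6519; +8.6519 ∉ [-1.1, 0.3) → out
#4 (1,0): internal coord 1 + (0)·β' = +1.0000; +1.0000 ∉ [-1.1, 0.3) → out
#5 (2,11): internal coord 2 + (11)·β' = -0.1184; -0.1184 ∈ [-1.1, 0.3) → IN Λ

5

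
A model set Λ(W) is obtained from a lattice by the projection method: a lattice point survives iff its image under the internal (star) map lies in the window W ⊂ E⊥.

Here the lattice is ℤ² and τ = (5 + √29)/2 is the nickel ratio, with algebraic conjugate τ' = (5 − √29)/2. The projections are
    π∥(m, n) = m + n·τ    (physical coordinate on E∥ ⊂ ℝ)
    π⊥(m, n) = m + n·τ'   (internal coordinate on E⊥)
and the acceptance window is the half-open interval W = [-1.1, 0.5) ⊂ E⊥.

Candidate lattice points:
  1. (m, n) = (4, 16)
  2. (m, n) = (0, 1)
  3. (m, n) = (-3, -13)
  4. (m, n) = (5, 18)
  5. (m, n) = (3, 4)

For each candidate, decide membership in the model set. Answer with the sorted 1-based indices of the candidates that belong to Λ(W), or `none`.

2, 3

τ' = (5−√29)/2 ≈ -0.192582.
[1] lift (4,16): star map gives 0.918682; window check -1.1 ≤ 0.918682 < 0.5 is false → out
[2] lift (0,1): star map gives -0.192582; window check -1.1 ≤ -0.192582 < 0.5 is true → IN Λ
[3] lift (-3,-13): star map gives -0.496429; window check -1.1 ≤ -0.496429 < 0.5 is true → IN Λ
[4] lift (5,18): star map gives 1.533517; window check -1.1 ≤ 1.533517 < 0.5 is false → out
[5] lift (3,4): star map gives 2.229670; window check -1.1 ≤ 2.229670 < 0.5 is false → out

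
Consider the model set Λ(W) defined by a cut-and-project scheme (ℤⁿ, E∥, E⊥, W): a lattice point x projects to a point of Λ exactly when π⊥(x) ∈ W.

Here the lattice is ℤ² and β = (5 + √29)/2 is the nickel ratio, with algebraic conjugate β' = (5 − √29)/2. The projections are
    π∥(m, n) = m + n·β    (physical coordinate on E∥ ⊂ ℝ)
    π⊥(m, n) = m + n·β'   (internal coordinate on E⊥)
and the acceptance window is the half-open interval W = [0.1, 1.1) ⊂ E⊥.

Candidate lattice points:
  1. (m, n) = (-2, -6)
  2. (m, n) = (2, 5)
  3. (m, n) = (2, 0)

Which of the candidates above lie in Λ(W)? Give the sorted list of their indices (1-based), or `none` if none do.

2

β' = (5−√29)/2 ≈ -0.1926.
#1 (-2,-6): internal coord -2 + (-6)·β' = -0.8445; -0.8445 ∉ [0.1, 1.1) → out
#2 (2,5): internal coord 2 + (5)·β' = +1.0371; +1.0371 ∈ [0.1, 1.1) → IN Λ
#3 (2,0): internal coord 2 + (0)·β' = +2.0000; +2.0000 ∉ [0.1, 1.1) → out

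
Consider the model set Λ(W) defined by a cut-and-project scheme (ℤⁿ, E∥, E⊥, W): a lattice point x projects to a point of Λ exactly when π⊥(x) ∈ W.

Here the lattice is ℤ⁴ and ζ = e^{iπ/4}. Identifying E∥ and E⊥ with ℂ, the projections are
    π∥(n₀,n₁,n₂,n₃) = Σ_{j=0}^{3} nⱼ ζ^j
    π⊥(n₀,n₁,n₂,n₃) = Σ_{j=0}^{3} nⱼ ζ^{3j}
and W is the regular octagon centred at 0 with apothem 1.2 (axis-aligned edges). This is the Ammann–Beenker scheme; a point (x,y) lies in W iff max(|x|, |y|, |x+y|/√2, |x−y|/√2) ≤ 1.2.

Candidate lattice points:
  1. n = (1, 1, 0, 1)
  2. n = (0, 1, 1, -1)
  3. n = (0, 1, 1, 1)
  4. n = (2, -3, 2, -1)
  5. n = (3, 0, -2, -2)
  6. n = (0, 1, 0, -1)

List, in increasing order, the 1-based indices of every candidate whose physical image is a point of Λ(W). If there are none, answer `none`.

π⊥(n) = n₀ + n₁ζ³ + n₂ζ⁶ + n₃ζ⁹ where ζ = e^{iπ/4}.
candidate 1: n = (1, 1, 0, 1) → π⊥ ≈ (+1.000000, +1.414214); max(|x|,|y|,|x±y|/√2) = 1.707107 > 1.2 ⇒ ∉ W
candidate 2: n = (0, 1, 1, -1) → π⊥ ≈ (-1.414214, -1.000000); max(|x|,|y|,|x±y|/√2) = 1.707107 > 1.2 ⇒ ∉ W
candidate 3: n = (0, 1, 1, 1) → π⊥ ≈ (+0.000000, +0.414214); max(|x|,|y|,|x±y|/√2) = 0.414214 ≤ 1.2 ⇒ ∈ W
candidate 4: n = (2, -3, 2, -1) → π⊥ ≈ (+3.414214, -4.828427); max(|x|,|y|,|x±y|/√2) = 5.828427 > 1.2 ⇒ ∉ W
candidate 5: n = (3, 0, -2, -2) → π⊥ ≈ (+1.585786, +0.585786); max(|x|,|y|,|x±y|/√2) = 1.585786 > 1.2 ⇒ ∉ W
candidate 6: n = (0, 1, 0, -1) → π⊥ ≈ (-1.414214, +0.000000); max(|x|,|y|,|x±y|/√2) = 1.414214 > 1.2 ⇒ ∉ W

3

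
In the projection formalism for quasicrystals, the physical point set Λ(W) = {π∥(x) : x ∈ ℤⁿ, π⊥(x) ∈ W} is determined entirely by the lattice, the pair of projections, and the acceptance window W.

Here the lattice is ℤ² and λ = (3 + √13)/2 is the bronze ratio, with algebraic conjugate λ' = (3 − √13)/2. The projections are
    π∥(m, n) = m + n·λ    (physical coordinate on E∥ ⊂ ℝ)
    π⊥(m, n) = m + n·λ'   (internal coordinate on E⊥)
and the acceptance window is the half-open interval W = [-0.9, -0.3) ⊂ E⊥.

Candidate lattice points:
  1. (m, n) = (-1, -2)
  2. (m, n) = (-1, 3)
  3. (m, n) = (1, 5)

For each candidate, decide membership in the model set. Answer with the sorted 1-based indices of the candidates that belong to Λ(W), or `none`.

1, 3

λ' = (3−√13)/2 ≈ -0.3028.
#1 (-1,-2): internal coord -1 + (-2)·λ' = -0.3944; -0.3944 ∈ [-0.9, -0.3) → IN Λ
#2 (-1,3): internal coord -1 + (3)·λ' = -1.9083; -1.9083 ∉ [-0.9, -0.3) → out
#3 (1,5): internal coord 1 + (5)·λ' = -0.5139; -0.5139 ∈ [-0.9, -0.3) → IN Λ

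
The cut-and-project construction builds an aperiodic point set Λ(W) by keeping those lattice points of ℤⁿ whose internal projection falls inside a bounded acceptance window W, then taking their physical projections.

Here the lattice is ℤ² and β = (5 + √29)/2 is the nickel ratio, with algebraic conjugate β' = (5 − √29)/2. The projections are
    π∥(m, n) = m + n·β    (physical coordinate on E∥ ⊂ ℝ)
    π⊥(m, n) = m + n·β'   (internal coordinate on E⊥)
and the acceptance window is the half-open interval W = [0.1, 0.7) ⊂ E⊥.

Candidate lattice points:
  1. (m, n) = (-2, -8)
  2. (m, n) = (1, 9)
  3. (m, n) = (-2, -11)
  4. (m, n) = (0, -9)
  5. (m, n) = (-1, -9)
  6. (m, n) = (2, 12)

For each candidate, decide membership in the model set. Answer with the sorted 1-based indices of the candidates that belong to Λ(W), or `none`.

Compute β' = (5−√29)/2 = -0.19258, so π⊥(m,n) = m -0.19258·n.
candidate 1: (m,n)=(-2,-8) → π∥ = -2-8·β ≈ -43.54066, π⊥ = -2-8·β' ≈ -0.45934 ∉ [0.1, 0.7) ⇒ out
candidate 2: (m,n)=(1,9) → π∥ = 1+9·β ≈ 47.73324, π⊥ = 1+9·β' ≈ -0.73324 ∉ [0.1, 0.7) ⇒ out
candidate 3: (m,n)=(-2,-11) → π∥ = -2-11·β ≈ -59.11841, π⊥ = -2-11·β' ≈ 0.11841 ∈ [0.1, 0.7) ⇒ IN Λ
candidate 4: (m,n)=(0,-9) → π∥ = 0-9·β ≈ -46.73324, π⊥ = 0-9·β' ≈ 1.73324 ∉ [0.1, 0.7) ⇒ out
candidate 5: (m,n)=(-1,-9) → π∥ = -1-9·β ≈ -47.73324, π⊥ = -1-9·β' ≈ 0.73324 ∉ [0.1, 0.7) ⇒ out
candidate 6: (m,n)=(2,12) → π∥ = 2+12·β ≈ 64.31099, π⊥ = 2+12·β' ≈ -0.31099 ∉ [0.1, 0.7) ⇒ out

3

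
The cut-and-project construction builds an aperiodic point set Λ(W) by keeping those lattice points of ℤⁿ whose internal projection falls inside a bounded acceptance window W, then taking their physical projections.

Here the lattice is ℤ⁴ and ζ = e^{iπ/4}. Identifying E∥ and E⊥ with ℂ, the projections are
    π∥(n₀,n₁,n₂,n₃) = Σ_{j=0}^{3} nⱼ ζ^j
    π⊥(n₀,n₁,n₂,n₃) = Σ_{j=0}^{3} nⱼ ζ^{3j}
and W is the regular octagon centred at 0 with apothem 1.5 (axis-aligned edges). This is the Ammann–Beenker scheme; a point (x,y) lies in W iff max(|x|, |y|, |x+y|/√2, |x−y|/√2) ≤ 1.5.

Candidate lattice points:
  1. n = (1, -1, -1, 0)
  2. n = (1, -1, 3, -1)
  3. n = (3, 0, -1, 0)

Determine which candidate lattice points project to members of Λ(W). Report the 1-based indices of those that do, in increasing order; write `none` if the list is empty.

none

With ζ = e^{iπ/4} the internal vectors are ζ^0,ζ^3,ζ^6,ζ^9.
#1 (1, -1, -1, 0): internal (1.7071, 0.2929); octagon support 1.7071 vs apothem 1.5 → ∉ W
#2 (1, -1, 3, -1): internal (1.0000, -4.4142); octagon support 4.4142 vs apothem 1.5 → ∉ W
#3 (3, 0, -1, 0): internal (3.0000, 1.0000); octagon support 3.0000 vs apothem 1.5 → ∉ W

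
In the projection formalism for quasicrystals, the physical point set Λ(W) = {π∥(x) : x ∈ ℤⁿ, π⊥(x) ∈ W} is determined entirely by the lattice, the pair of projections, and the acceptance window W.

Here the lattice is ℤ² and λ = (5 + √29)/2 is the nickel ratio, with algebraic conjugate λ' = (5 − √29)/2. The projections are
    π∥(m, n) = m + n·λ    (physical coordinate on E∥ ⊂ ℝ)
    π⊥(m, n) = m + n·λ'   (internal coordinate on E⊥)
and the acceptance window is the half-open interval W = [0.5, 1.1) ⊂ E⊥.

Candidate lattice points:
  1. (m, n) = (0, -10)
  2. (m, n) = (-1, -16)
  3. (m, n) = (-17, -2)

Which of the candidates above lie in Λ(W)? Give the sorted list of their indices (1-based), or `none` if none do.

none

λ' = (5−√29)/2 ≈ -0.192582.
[1] lift (0,-10): star map gives 1.925824; window check 0.5 ≤ 1.925824 < 1.1 is false → out
[2] lift (-1,-16): star map gives 2.081318; window check 0.5 ≤ 2.081318 < 1.1 is false → out
[3] lift (-17,-2): star map gives -16.614835; window check 0.5 ≤ -16.614835 < 1.1 is false → out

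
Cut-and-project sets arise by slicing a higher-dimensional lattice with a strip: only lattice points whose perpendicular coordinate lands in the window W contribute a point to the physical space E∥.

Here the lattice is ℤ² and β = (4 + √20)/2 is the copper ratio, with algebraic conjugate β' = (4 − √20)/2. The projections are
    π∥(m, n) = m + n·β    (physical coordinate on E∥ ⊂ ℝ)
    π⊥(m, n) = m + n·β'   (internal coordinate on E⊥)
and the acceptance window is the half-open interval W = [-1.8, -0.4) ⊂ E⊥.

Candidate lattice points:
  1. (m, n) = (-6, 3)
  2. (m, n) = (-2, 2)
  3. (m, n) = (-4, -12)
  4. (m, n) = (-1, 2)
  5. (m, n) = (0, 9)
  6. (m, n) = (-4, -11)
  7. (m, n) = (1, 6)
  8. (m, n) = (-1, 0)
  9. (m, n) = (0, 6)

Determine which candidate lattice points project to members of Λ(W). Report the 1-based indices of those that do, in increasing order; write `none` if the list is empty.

3, 4, 6, 7, 8, 9

Compute β' = (4−√20)/2 = -0.2361, so π⊥(m,n) = m -0.2361·n.
candidate 1: (m,n)=(-6,3) → π∥ = -6+3·β ≈ 6.7082, π⊥ = -6+3·β' ≈ -6.7082 ∉ [-1.8, -0.4) ⇒ out
candidate 2: (m,n)=(-2,2) → π∥ = -2+2·β ≈ 6.4721, π⊥ = -2+2·β' ≈ -2.4721 ∉ [-1.8, -0.4) ⇒ out
candidate 3: (m,n)=(-4,-12) → π∥ = -4-12·β ≈ -54.8328, π⊥ = -4-12·β' ≈ -1.1672 ∈ [-1.8, -0.4) ⇒ IN Λ
candidate 4: (m,n)=(-1,2) → π∥ = -1+2·β ≈ 7.4721, π⊥ = -1+2·β' ≈ -1.4721 ∈ [-1.8, -0.4) ⇒ IN Λ
candidate 5: (m,n)=(0,9) → π∥ = 0+9·β ≈ 38.1246, π⊥ = 0+9·β' ≈ -2.1246 ∉ [-1.8, -0.4) ⇒ out
candidate 6: (m,n)=(-4,-11) → π∥ = -4-11·β ≈ -50.5967, π⊥ = -4-11·β' ≈ -1.4033 ∈ [-1.8, -0.4) ⇒ IN Λ
candidate 7: (m,n)=(1,6) → π∥ = 1+6·β ≈ 26.4164, π⊥ = 1+6·β' ≈ -0.4164 ∈ [-1.8, -0.4) ⇒ IN Λ
candidate 8: (m,n)=(-1,0) → π∥ = -1+0·β ≈ -1.0000, π⊥ = -1+0·β' ≈ -1.0000 ∈ [-1.8, -0.4) ⇒ IN Λ
candidate 9: (m,n)=(0,6) → π∥ = 0+6·β ≈ 25.4164, π⊥ = 0+6·β' ≈ -1.4164 ∈ [-1.8, -0.4) ⇒ IN Λ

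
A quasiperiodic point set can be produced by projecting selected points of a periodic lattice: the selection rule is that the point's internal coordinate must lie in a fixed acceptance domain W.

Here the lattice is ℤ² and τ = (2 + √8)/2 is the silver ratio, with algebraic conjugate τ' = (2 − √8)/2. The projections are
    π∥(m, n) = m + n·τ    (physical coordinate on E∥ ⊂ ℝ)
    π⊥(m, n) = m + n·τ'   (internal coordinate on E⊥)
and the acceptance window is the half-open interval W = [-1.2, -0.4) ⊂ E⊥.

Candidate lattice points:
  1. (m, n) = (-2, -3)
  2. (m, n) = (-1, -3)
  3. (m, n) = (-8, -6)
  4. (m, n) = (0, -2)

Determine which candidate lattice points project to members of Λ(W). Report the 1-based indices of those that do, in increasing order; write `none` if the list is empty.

1

τ' = (2−√8)/2 ≈ -0.414214.
#1 (-2,-3): internal coord -2 + (-3)·τ' = -0.757359; -0.757359 ∈ [-1.2, -0.4) → IN Λ
#2 (-1,-3): internal coord -1 + (-3)·τ' = +0.242641; +0.242641 ∉ [-1.2, -0.4) → out
#3 (-8,-6): internal coord -8 + (-6)·τ' = -5.514719; -5.514719 ∉ [-1.2, -0.4) → out
#4 (0,-2): internal coord 0 + (-2)·τ' = +0.828427; +0.828427 ∉ [-1.2, -0.4) → out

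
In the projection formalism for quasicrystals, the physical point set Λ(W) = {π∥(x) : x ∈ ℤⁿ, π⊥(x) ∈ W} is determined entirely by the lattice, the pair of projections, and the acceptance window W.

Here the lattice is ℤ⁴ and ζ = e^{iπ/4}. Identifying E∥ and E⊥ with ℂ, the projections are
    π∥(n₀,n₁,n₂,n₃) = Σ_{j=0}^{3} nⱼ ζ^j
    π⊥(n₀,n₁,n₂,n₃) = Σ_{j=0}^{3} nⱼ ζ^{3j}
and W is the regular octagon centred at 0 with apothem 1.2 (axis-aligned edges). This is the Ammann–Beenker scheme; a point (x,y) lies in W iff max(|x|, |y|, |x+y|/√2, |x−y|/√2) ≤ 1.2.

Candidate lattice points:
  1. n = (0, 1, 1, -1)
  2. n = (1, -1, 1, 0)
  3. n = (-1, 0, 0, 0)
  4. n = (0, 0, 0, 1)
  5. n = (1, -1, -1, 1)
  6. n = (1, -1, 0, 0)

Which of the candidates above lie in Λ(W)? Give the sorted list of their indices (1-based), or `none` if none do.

π⊥(n) = n₀ + n₁ζ³ + n₂ζ⁶ + n₃ζ⁹ where ζ = e^{iπ/4}.
#1 (0, 1, 1, -1): internal (-1.414214, -1.000000); octagon support 1.707107 vs apothem 1.2 → ∉ W
#2 (1, -1, 1, 0): internal (1.707107, -1.707107); octagon support 2.414214 vs apothem 1.2 → ∉ W
#3 (-1, 0, 0, 0): internal (-1.000000, 0.000000); octagon support 1.000000 vs apothem 1.2 → ∈ W
#4 (0, 0, 0, 1): internal (0.707107, 0.707107); octagon support 1.000000 vs apothem 1.2 → ∈ W
#5 (1, -1, -1, 1): internal (2.414214, 1.000000); octagon support 2.414214 vs apothem 1.2 → ∉ W
#6 (1, -1, 0, 0): internal (1.707107, -0.707107); octagon support 1.707107 vs apothem 1.2 → ∉ W

3, 4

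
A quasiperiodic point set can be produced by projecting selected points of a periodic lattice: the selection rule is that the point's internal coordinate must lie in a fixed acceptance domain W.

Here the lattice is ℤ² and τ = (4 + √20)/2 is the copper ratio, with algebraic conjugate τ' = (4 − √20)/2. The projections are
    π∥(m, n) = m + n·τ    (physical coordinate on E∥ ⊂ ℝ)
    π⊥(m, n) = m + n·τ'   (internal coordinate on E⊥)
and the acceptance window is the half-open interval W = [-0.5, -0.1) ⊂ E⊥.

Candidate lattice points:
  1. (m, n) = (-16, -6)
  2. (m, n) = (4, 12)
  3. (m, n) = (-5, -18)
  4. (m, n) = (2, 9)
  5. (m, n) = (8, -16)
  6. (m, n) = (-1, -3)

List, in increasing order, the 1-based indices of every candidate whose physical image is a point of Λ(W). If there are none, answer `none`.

Numerically τ ≈ 4.2361 and τ' = −1/τ ≈ -0.2361.
#1 (-16,-6): internal coord -16 + (-6)·τ' = -14.5836; -14.5836 ∉ [-0.5, -0.1) → out
#2 (4,12): internal coord 4 + (12)·τ' = +1.1672; +1.1672 ∉ [-0.5, -0.1) → out
#3 (-5,-18): internal coord -5 + (-18)·τ' = -0.7508; -0.7508 ∉ [-0.5, -0.1) → out
#4 (2,9): internal coord 2 + (9)·τ' = -0.1246; -0.1246 ∈ [-0.5, -0.1) → IN Λ
#5 (8,-16): internal coord 8 + (-16)·τ' = +11.7771; +11.7771 ∉ [-0.5, -0.1) → out
#6 (-1,-3): internal coord -1 + (-3)·τ' = -0.2918; -0.2918 ∈ [-0.5, -0.1) → IN Λ

4, 6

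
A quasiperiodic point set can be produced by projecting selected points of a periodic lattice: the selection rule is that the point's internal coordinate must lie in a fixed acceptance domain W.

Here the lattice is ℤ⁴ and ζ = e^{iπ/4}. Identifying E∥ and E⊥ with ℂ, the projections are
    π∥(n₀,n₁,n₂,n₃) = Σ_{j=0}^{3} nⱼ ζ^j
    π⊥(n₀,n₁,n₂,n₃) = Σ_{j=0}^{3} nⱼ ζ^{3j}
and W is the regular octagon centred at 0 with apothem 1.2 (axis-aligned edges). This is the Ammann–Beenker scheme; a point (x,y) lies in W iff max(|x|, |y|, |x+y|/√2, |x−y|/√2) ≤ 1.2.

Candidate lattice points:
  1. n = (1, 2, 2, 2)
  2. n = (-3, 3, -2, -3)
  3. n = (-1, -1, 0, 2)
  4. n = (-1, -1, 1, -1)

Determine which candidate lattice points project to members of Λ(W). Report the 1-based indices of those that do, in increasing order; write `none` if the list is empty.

With ζ = e^{iπ/4} the internal vectors are ζ^0,ζ^3,ζ^6,ζ^9.
candidate 1: n = (1, 2, 2, 2) → π⊥ ≈ (+1.000000, +0.828427); max(|x|,|y|,|x±y|/√2) = 1.292893 > 1.2 ⇒ ∉ W
candidate 2: n = (-3, 3, -2, -3) → π⊥ ≈ (-7.242641, +2.000000); max(|x|,|y|,|x±y|/√2) = 7.242641 > 1.2 ⇒ ∉ W
candidate 3: n = (-1, -1, 0, 2) → π⊥ ≈ (+1.121320, +0.707107); max(|x|,|y|,|x±y|/√2) = 1.292893 > 1.2 ⇒ ∉ W
candidate 4: n = (-1, -1, 1, -1) → π⊥ ≈ (-1.000000, -2.414214); max(|x|,|y|,|x±y|/√2) = 2.414214 > 1.2 ⇒ ∉ W

none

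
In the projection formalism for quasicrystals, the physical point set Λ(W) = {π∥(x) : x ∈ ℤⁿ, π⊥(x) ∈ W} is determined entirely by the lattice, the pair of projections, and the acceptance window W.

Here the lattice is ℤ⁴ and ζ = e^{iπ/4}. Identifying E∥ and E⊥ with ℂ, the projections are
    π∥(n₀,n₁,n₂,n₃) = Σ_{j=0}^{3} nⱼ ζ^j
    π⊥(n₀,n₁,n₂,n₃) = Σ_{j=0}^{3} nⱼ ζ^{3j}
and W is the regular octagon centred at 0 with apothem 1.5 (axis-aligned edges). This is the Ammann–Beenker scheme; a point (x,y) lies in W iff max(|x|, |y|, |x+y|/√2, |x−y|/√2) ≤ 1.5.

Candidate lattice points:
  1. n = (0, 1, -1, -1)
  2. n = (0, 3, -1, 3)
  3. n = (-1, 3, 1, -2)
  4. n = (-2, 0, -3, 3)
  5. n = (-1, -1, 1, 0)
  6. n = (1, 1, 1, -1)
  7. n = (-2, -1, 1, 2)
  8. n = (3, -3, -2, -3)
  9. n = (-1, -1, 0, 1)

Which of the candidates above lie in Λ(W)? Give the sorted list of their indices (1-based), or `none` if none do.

With ζ = e^{iπ/4} the internal vectors are ζ^0,ζ^3,ζ^6,ζ^9.
candidate 1: n = (0, 1, -1, -1) → π⊥ ≈ (-1.41421, +1.00000); max(|x|,|y|,|x±y|/√2) = 1.70711 > 1.5 ⇒ ∉ W
candidate 2: n = (0, 3, -1, 3) → π⊥ ≈ (+0.00000, +5.24264); max(|x|,|y|,|x±y|/√2) = 5.24264 > 1.5 ⇒ ∉ W
candidate 3: n = (-1, 3, 1, -2) → π⊥ ≈ (-4.53553, -0.29289); max(|x|,|y|,|x±y|/√2) = 4.53553 > 1.5 ⇒ ∉ W
candidate 4: n = (-2, 0, -3, 3) → π⊥ ≈ (+0.12132, +5.12132); max(|x|,|y|,|x±y|/√2) = 5.12132 > 1.5 ⇒ ∉ W
candidate 5: n = (-1, -1, 1, 0) → π⊥ ≈ (-0.29289, -1.70711); max(|x|,|y|,|x±y|/√2) = 1.70711 > 1.5 ⇒ ∉ W
candidate 6: n = (1, 1, 1, -1) → π⊥ ≈ (-0.41421, -1.00000); max(|x|,|y|,|x±y|/√2) = 1.00000 ≤ 1.5 ⇒ ∈ W
candidate 7: n = (-2, -1, 1, 2) → π⊥ ≈ (+0.12132, -0.29289); max(|x|,|y|,|x±y|/√2) = 0.29289 ≤ 1.5 ⇒ ∈ W
candidate 8: n = (3, -3, -2, -3) → π⊥ ≈ (+3.00000, -2.24264); max(|x|,|y|,|x±y|/√2) = 3.70711 > 1.5 ⇒ ∉ W
candidate 9: n = (-1, -1, 0, 1) → π⊥ ≈ (+0.41421, +0.00000); max(|x|,|y|,|x±y|/√2) = 0.41421 ≤ 1.5 ⇒ ∈ W

6, 7, 9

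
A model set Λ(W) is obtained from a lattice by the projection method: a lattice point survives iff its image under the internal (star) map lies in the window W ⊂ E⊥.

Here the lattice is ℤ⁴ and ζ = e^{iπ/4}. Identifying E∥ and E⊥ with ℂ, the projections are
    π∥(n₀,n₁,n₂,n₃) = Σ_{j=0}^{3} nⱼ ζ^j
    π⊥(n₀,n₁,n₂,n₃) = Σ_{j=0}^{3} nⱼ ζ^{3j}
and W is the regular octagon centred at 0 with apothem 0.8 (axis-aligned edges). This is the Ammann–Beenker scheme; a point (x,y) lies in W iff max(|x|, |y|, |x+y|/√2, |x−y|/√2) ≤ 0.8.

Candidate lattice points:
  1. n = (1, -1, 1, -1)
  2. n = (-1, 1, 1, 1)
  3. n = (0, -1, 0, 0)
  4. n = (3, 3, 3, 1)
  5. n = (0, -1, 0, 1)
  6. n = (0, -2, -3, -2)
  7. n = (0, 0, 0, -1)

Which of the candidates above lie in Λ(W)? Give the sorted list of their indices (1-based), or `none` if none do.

π⊥(n) = n₀ + n₁ζ³ + n₂ζ⁶ + n₃ζ⁹ where ζ = e^{iπ/4}.
candidate 1: n = (1, -1, 1, -1) → π⊥ ≈ (+1.00000, -2.41421); max(|x|,|y|,|x±y|/√2) = 2.41421 > 0.8 ⇒ ∉ W
candidate 2: n = (-1, 1, 1, 1) → π⊥ ≈ (-1.00000, +0.41421); max(|x|,|y|,|x±y|/√2) = 1.00000 > 0.8 ⇒ ∉ W
candidate 3: n = (0, -1, 0, 0) → π⊥ ≈ (+0.70711, -0.70711); max(|x|,|y|,|x±y|/√2) = 1.00000 > 0.8 ⇒ ∉ W
candidate 4: n = (3, 3, 3, 1) → π⊥ ≈ (+1.58579, -0.17157); max(|x|,|y|,|x±y|/√2) = 1.58579 > 0.8 ⇒ ∉ W
candidate 5: n = (0, -1, 0, 1) → π⊥ ≈ (+1.41421, +0.00000); max(|x|,|y|,|x±y|/√2) = 1.41421 > 0.8 ⇒ ∉ W
candidate 6: n = (0, -2, -3, -2) → π⊥ ≈ (+0.00000, +0.17157); max(|x|,|y|,|x±y|/√2) = 0.17157 ≤ 0.8 ⇒ ∈ W
candidate 7: n = (0, 0, 0, -1) → π⊥ ≈ (-0.70711, -0.70711); max(|x|,|y|,|x±y|/√2) = 1.00000 > 0.8 ⇒ ∉ W

6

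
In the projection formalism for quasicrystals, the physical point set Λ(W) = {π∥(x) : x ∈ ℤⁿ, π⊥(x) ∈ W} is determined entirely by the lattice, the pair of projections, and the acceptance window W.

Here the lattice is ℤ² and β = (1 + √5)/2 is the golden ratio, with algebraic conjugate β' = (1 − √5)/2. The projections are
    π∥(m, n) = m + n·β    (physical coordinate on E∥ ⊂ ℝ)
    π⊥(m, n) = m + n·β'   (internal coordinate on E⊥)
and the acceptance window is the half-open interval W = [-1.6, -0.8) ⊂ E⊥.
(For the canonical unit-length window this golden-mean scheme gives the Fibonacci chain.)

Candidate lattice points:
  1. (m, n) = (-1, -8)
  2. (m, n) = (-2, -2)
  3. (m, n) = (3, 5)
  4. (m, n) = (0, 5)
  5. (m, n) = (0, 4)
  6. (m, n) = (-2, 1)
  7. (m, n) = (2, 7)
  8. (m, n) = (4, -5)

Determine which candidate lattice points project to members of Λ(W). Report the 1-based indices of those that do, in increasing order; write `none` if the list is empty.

Numerically β ≈ 1.61803 and β' = −1/β ≈ -0.61803.
#1 (-1,-8): internal coord -1 + (-8)·β' = +3.94427; +3.94427 ∉ [-1.6, -0.8) → out
#2 (-2,-2): internal coord -2 + (-2)·β' = -0.76393; -0.76393 ∉ [-1.6, -0.8) → out
#3 (3,5): internal coord 3 + (5)·β' = -0.09017; -0.09017 ∉ [-1.6, -0.8) → out
#4 (0,5): internal coord 0 + (5)·β' = -3.09017; -3.09017 ∉ [-1.6, -0.8) → out
#5 (0,4): internal coord 0 + (4)·β' = -2.47214; -2.47214 ∉ [-1.6, -0.8) → out
#6 (-2,1): internal coord -2 + (1)·β' = -2.61803; -2.61803 ∉ [-1.6, -0.8) → out
#7 (2,7): internal coord 2 + (7)·β' = -2.32624; -2.32624 ∉ [-1.6, -0.8) → out
#8 (4,-5): internal coord 4 + (-5)·β' = +7.09017; +7.09017 ∉ [-1.6, -0.8) → out

none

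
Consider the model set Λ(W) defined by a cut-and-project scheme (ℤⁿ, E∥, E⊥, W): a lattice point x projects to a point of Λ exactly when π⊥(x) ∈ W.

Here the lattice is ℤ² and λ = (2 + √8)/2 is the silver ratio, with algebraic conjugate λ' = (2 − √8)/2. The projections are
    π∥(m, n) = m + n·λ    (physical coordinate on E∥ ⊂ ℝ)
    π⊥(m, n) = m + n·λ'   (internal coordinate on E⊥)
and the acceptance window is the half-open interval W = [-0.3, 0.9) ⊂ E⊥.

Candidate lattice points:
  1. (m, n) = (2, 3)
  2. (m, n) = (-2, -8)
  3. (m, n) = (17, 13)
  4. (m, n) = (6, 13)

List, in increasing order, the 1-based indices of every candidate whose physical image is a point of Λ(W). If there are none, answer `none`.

Numerically λ ≈ 2.41421 and λ' = −1/λ ≈ -0.41421.
#1 (2,3): internal coord 2 + (3)·λ' = +0.75736; +0.75736 ∈ [-0.3, 0.9) → IN Λ
#2 (-2,-8): internal coord -2 + (-8)·λ' = +1.31371; +1.31371 ∉ [-0.3, 0.9) → out
#3 (17,13): internal coord 17 + (13)·λ' = +11.61522; +11.61522 ∉ [-0.3, 0.9) → out
#4 (6,13): internal coord 6 + (13)·λ' = +0.61522; +0.61522 ∈ [-0.3, 0.9) → IN Λ

1, 4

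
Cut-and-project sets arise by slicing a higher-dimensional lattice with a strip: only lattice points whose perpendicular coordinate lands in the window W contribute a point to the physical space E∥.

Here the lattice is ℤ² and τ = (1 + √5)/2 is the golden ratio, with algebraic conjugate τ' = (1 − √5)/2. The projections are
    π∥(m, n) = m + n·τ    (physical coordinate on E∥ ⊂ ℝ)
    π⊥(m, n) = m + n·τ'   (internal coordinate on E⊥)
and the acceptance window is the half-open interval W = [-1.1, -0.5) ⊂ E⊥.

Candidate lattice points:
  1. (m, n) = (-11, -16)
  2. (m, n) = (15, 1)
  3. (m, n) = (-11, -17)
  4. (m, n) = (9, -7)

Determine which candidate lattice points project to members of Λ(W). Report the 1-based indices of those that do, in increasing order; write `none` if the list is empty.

Compute τ' = (1−√5)/2 = -0.618034, so π⊥(m,n) = m -0.618034·n.
candidate 1: (m,n)=(-11,-16) → π∥ = -11-16·τ ≈ -36.888544, π⊥ = -11-16·τ' ≈ -1.111456 ∉ [-1.1, -0.5) ⇒ out
candidate 2: (m,n)=(15,1) → π∥ = 15+1·τ ≈ 16.618034, π⊥ = 15+1·τ' ≈ 14.381966 ∉ [-1.1, -0.5) ⇒ out
candidate 3: (m,n)=(-11,-17) → π∥ = -11-17·τ ≈ -38.506578, π⊥ = -11-17·τ' ≈ -0.493422 ∉ [-1.1, -0.5) ⇒ out
candidate 4: (m,n)=(9,-7) → π∥ = 9-7·τ ≈ -2.326238, π⊥ = 9-7·τ' ≈ 13.326238 ∉ [-1.1, -0.5) ⇒ out

none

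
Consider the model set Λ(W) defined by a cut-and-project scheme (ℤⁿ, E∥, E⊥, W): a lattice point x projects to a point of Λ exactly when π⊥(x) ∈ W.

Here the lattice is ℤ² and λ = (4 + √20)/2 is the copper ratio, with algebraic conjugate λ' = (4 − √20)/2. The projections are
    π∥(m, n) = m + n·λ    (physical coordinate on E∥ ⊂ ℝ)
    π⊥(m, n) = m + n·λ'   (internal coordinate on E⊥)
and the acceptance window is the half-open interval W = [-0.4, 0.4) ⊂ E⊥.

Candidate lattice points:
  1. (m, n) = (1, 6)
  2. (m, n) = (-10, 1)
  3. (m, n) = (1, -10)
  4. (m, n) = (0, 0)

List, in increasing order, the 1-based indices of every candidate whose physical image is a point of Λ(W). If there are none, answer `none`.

4

λ' = (4−√20)/2 ≈ -0.236068.
candidate 1: (m,n)=(1,6) → π∥ = 1+6·λ ≈ 26.416408, π⊥ = 1+6·λ' ≈ -0.416408 ∉ [-0.4, 0.4) ⇒ out
candidate 2: (m,n)=(-10,1) → π∥ = -10+1·λ ≈ -5.763932, π⊥ = -10+1·λ' ≈ -10.236068 ∉ [-0.4, 0.4) ⇒ out
candidate 3: (m,n)=(1,-10) → π∥ = 1-10·λ ≈ -41.360680, π⊥ = 1-10·λ' ≈ 3.360680 ∉ [-0.4, 0.4) ⇒ out
candidate 4: (m,n)=(0,0) → π∥ = 0+0·λ ≈ 0.000000, π⊥ = 0+0·λ' ≈ 0.000000 ∈ [-0.4, 0.4) ⇒ IN Λ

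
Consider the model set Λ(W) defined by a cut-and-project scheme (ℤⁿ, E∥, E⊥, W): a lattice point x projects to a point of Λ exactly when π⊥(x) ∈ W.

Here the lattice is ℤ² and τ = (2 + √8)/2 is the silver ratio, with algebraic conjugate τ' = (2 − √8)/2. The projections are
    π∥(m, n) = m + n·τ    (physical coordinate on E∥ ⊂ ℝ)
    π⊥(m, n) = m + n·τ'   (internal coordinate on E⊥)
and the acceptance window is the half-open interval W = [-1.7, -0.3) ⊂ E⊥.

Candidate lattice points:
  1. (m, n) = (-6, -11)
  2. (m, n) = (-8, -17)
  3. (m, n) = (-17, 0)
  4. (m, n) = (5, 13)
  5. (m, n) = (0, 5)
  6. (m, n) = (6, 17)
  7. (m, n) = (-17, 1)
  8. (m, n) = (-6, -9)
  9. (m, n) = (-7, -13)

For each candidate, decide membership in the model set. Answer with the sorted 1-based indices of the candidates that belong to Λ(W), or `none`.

Compute τ' = (2−√8)/2 = -0.4142, so π⊥(m,n) = m -0.4142·n.
[1] lift (-6,-11): star map gives -1.4437; window check -1.7 ≤ -1.4437 < -0.3 is true → IN Λ
[2] lift (-8,-17): star map gives -0.9584; window check -1.7 ≤ -0.9584 < -0.3 is true → IN Λ
[3] lift (-17,0): star map gives -17.0000; window check -1.7 ≤ -17.0000 < -0.3 is false → out
[4] lift (5,13): star map gives -0.3848; window check -1.7 ≤ -0.3848 < -0.3 is true → IN Λ
[5] lift (0,5): star map gives -2.0711; window check -1.7 ≤ -2.0711 < -0.3 is false → out
[6] lift (6,17): star map gives -1.0416; window check -1.7 ≤ -1.0416 < -0.3 is true → IN Λ
[7] lift (-17,1): star map gives -17.4142; window check -1.7 ≤ -17.4142 < -0.3 is false → out
[8] lift (-6,-9): star map gives -2.2721; window check -1.7 ≤ -2.2721 < -0.3 is false → out
[9] lift (-7,-13): star map gives -1.6152; window check -1.7 ≤ -1.6152 < -0.3 is true → IN Λ

1, 2, 4, 6, 9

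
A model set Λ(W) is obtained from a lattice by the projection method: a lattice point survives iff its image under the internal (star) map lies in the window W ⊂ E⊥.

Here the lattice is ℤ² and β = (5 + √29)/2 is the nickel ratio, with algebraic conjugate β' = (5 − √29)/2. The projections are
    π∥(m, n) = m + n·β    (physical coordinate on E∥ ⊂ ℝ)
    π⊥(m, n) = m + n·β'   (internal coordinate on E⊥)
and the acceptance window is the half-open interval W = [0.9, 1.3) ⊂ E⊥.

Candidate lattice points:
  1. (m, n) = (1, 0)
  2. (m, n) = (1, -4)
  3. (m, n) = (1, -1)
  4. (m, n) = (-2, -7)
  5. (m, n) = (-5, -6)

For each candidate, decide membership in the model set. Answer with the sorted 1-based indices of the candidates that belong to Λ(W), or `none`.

Compute β' = (5−√29)/2 = -0.1926, so π⊥(m,n) = m -0.1926·n.
#1 (1,0): internal coord 1 + (0)·β' = +1.0000; +1.0000 ∈ [0.9, 1.3) → IN Λ
#2 (1,-4): internal coord 1 + (-4)·β' = +1.7703; +1.7703 ∉ [0.9, 1.3) → out
#3 (1,-1): internal coord 1 + (-1)·β' = +1.1926; +1.1926 ∈ [0.9, 1.3) → IN Λ
#4 (-2,-7): internal coord -2 + (-7)·β' = -0.6519; -0.6519 ∉ [0.9, 1.3) → out
#5 (-5,-6): internal coord -5 + (-6)·β' = -3.8445; -3.8445 ∉ [0.9, 1.3) → out

1, 3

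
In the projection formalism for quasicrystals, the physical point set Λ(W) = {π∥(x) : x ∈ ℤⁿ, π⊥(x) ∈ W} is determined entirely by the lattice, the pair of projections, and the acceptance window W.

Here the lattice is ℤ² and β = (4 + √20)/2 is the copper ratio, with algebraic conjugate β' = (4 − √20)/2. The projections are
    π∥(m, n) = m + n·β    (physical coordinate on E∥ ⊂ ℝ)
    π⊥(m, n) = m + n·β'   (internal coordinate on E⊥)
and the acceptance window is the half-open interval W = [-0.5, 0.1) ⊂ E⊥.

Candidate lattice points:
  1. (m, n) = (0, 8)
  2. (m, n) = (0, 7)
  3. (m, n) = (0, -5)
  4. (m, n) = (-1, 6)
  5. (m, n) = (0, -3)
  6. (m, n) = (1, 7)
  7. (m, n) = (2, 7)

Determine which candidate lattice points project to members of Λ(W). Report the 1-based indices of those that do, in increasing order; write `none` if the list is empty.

Compute β' = (4−√20)/2 = -0.236068, so π⊥(m,n) = m -0.236068·n.
[1] lift (0,8): star map gives -1.888544; window check -0.5 ≤ -1.888544 < 0.1 is false → out
[2] lift (0,7): star map gives -1.652476; window check -0.5 ≤ -1.652476 < 0.1 is false → out
[3] lift (0,-5): star map gives 1.180340; window check -0.5 ≤ 1.180340 < 0.1 is false → out
[4] lift (-1,6): star map gives -2.416408; window check -0.5 ≤ -2.416408 < 0.1 is false → out
[5] lift (0,-3): star map gives 0.708204; window check -0.5 ≤ 0.708204 < 0.1 is false → out
[6] lift (1,7): star map gives -0.652476; window check -0.5 ≤ -0.652476 < 0.1 is false → out
[7] lift (2,7): star map gives 0.347524; window check -0.5 ≤ 0.347524 < 0.1 is false → out

none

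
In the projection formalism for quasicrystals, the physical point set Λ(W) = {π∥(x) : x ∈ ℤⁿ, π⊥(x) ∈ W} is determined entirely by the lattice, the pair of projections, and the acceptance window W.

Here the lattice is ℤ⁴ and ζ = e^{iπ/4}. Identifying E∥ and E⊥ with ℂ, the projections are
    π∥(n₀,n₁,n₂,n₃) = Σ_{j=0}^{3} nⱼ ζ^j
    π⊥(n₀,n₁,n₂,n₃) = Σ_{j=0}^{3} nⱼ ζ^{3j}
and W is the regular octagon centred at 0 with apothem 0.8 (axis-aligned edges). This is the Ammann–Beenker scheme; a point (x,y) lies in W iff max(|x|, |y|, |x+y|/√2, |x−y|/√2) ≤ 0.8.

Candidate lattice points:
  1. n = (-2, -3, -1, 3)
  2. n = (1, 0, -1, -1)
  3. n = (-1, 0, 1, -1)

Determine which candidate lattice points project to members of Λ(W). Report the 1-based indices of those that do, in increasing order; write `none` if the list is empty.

With ζ = e^{iπ/4} the internal vectors are ζ^0,ζ^3,ζ^6,ζ^9.
#1 (-2, -3, -1, 3): internal (2.24264, 1.00000); octagon support 2.29289 vs apothem 0.8 → ∉ W
#2 (1, 0, -1, -1): internal (0.29289, 0.29289); octagon support 0.41421 vs apothem 0.8 → ∈ W
#3 (-1, 0, 1, -1): internal (-1.70711, -1.70711); octagon support 2.41421 vs apothem 0.8 → ∉ W

2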